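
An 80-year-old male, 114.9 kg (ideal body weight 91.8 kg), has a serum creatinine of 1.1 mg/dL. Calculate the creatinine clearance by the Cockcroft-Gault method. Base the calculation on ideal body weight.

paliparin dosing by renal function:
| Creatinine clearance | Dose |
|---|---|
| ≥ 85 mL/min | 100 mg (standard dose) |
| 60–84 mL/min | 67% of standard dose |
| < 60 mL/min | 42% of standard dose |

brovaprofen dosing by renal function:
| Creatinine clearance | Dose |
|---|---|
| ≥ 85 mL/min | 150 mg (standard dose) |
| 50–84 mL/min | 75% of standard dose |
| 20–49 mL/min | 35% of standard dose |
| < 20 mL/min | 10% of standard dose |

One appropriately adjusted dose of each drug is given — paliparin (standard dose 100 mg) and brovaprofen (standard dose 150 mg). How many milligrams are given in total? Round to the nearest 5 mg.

CrCl = (140 − 80) × 91.8 / (72 × 1.1) = 5508.0 / 79.20 ≈ 69.5 mL/min
CrCl ≈ 70 mL/min.
paliparin: 60–84 mL/min → 67% of 100 mg = 67 mg.
brovaprofen: 50–84 mL/min → 75% of 150 mg = 112.5 mg.
Total = 67 + 112.5 = 179.5 mg.

180 mg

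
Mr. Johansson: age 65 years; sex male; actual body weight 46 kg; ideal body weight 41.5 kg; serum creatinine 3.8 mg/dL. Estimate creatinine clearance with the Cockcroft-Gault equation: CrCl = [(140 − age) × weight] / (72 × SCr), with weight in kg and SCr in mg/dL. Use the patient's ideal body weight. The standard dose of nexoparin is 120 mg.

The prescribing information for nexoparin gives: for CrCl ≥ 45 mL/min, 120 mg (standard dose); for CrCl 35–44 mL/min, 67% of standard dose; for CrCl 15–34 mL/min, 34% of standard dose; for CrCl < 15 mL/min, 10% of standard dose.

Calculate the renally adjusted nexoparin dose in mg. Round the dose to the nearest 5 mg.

CrCl = (140 − 65) × 41.5 / (72 × 3.8) = 3112.5 / 273.60 ≈ 11.4 mL/min
CrCl ≈ 11 mL/min → bracket < 15 mL/min.
10% of 120 mg = 12 mg → 10 mg

10 mg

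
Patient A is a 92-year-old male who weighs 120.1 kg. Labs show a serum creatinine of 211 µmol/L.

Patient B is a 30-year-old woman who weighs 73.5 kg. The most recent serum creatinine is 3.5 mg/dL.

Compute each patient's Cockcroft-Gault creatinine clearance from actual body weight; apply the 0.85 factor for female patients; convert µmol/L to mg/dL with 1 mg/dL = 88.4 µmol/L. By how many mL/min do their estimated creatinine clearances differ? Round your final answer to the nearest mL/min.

6 mL/min

Patient A: SCr = 211 / 88.4 = 2.387 mg/dL
Patient A: CrCl = (140 − 92) × 120.1 / (72 × 2.387) = 5764.8 / 171.86 ≈ 33.5 mL/min
Patient B: CrCl = (140 − 30) × 73.5 / (72 × 3.5) × 0.85 = 8085.0 / 252.00 × 0.85 ≈ 27.3 mL/min
|33.5 − 27.3| = 6.2 mL/min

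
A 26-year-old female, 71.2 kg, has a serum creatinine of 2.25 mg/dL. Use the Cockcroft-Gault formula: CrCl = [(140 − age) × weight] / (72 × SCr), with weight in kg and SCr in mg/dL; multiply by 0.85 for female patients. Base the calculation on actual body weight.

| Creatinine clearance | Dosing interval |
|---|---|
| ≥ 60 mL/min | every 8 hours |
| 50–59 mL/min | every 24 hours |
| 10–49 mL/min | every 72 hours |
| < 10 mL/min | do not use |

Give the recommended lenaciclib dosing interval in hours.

CrCl = (140 − 26) × 71.2 / (72 × 2.25) × 0.85 = 8116.8 / 162.00 × 0.85 ≈ 42.6 mL/min
CrCl ≈ 43 mL/min → bracket 10–49 mL/min → every 72 hours.

every 72 hours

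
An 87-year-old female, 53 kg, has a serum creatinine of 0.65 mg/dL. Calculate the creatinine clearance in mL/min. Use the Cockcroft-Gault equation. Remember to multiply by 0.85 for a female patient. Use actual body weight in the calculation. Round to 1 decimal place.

CrCl = (140 − 87) × 53 / (72 × 0.65) × 0.85 = 2809.0 / 46.80 × 0.85 ≈ 51.0 mL/min

51.0 mL/min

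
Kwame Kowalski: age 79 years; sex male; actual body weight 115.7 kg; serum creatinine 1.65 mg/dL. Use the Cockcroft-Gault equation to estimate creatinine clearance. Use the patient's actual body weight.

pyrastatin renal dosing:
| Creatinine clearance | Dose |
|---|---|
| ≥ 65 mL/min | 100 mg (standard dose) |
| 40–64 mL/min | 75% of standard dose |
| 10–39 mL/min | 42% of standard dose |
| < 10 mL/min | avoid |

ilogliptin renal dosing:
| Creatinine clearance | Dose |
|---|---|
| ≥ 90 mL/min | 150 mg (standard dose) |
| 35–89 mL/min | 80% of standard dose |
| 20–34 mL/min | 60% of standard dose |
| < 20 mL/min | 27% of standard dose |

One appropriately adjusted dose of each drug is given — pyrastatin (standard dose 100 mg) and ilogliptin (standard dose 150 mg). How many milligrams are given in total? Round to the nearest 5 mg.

CrCl = (140 − 79) × 115.7 / (72 × 1.65) = 7057.7 / 118.80 ≈ 59.4 mL/min
CrCl ≈ 59 mL/min.
pyrastatin: 40–64 mL/min → 75% of 100 mg = 75 mg.
ilogliptin: 35–89 mL/min → 80% of 150 mg = 120 mg.
Total = 75 + 120 = 195 mg.

195 mg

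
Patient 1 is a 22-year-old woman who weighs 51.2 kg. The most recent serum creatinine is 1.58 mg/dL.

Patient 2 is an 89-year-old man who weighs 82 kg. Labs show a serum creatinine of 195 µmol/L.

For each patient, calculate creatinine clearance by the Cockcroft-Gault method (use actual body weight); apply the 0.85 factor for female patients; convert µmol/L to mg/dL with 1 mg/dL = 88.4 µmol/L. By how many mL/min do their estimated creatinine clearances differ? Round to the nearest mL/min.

Patient 1: CrCl = (140 − 22) × 51.2 / (72 × 1.58) × 0.85 = 6041.6 / 113.76 × 0.85 ≈ 45.1 mL/min
Patient 2: SCr = 195 / 88.4 = 2.206 mg/dL
Patient 2: CrCl = (140 − 89) × 82 / (72 × 2.206) = 4182.0 / 158.83 ≈ 26.3 mL/min
|45.1 − 26.3| = 18.8 mL/min

19 mL/min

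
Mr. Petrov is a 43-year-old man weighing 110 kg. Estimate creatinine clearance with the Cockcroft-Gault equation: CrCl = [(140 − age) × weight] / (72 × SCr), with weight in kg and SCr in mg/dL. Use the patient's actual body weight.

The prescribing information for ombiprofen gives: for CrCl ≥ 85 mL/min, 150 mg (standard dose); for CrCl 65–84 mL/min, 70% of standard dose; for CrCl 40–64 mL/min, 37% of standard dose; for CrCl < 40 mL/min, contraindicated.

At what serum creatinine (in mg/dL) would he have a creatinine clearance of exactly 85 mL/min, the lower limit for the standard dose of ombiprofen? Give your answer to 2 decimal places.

1.74 mg/dL

Standard dose requires CrCl ≥ 85 mL/min.
Set (140 − 43) × 110 / (72 × SCr) = 85
SCr = (140 − 43) × 110 / (72 × 85) = 1.743 mg/dL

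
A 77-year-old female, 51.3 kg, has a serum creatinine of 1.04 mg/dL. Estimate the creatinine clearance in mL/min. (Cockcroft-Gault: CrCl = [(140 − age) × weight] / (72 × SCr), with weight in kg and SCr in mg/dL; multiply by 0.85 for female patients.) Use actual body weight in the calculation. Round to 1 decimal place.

CrCl = (140 − 77) × 51.3 / (72 × 1.04) × 0.85 = 3231.9 / 74.88 × 0.85 ≈ 36.7 mL/min

36.7 mL/min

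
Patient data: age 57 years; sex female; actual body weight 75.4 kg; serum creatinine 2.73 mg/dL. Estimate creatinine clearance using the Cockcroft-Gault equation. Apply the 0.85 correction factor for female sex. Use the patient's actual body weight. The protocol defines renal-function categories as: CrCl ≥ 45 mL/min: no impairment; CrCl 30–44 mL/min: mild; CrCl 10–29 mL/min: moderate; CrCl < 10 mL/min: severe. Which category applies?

moderate

CrCl = (140 − 57) × 75.4 / (72 × 2.73) × 0.85 = 6258.2 / 196.56 × 0.85 ≈ 27.1 mL/min
27 mL/min falls in the 'moderate' range.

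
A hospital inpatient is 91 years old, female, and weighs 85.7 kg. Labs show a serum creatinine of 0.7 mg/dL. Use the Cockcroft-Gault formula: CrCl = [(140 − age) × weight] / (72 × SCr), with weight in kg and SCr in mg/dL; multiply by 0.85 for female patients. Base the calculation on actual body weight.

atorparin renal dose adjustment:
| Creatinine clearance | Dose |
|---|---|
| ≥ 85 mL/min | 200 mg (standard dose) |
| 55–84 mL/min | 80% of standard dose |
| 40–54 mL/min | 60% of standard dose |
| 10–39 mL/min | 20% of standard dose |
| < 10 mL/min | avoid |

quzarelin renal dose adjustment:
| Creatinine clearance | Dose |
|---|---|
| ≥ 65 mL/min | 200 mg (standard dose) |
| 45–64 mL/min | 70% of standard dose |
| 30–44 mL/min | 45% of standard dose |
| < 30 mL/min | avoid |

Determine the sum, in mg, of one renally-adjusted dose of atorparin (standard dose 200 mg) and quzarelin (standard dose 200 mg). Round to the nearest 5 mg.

360 mg

CrCl = (140 − 91) × 85.7 / (72 × 0.7) × 0.85 = 4199.3 / 50.40 × 0.85 ≈ 70.8 mL/min
CrCl ≈ 71 mL/min.
atorparin: 55–84 mL/min → 80% of 200 mg = 160 mg.
quzarelin: ≥ 65 mL/min → 100% of 200 mg = 200 mg.
Total = 160 + 200 = 360 mg.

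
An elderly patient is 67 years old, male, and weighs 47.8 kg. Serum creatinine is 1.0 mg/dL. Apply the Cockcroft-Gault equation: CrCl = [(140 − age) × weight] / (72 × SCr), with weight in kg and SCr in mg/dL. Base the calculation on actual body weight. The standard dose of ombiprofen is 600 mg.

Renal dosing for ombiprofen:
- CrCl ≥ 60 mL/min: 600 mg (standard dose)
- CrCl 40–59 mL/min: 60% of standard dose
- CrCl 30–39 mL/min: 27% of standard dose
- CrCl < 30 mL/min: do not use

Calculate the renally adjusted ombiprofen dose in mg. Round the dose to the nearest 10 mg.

CrCl = (140 − 67) × 47.8 / (72 × 1) = 3489.4 / 72.00 ≈ 48.5 mL/min
CrCl ≈ 48 mL/min → bracket 40–59 mL/min.
60% of 600 mg = 360 mg

360 mg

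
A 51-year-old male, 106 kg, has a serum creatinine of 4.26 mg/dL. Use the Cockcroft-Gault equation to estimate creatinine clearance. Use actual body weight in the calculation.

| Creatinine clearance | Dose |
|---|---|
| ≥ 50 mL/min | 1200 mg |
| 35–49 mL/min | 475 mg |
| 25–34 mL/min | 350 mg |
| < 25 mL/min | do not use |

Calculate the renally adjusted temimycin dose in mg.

350 mg

CrCl = (140 − 51) × 106 / (72 × 4.26) = 9434.0 / 306.72 ≈ 30.8 mL/min
CrCl ≈ 31 mL/min → bracket 25–34 mL/min.
Dose for this bracket: 350 mg.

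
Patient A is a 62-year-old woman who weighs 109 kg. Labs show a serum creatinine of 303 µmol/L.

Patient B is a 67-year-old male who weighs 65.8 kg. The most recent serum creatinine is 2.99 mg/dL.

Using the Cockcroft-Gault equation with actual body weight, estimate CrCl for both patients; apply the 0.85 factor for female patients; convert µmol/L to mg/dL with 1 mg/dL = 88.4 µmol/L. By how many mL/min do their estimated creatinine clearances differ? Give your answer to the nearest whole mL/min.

Patient A: SCr = 303 / 88.4 = 3.428 mg/dL
Patient A: CrCl = (140 − 62) × 109 / (72 × 3.428) × 0.85 = 8502.0 / 246.82 × 0.85 ≈ 29.3 mL/min
Patient B: CrCl = (140 − 67) × 65.8 / (72 × 2.99) = 4803.4 / 215.28 ≈ 22.3 mL/min
|29.3 − 22.3| = 7.0 mL/min

7 mL/min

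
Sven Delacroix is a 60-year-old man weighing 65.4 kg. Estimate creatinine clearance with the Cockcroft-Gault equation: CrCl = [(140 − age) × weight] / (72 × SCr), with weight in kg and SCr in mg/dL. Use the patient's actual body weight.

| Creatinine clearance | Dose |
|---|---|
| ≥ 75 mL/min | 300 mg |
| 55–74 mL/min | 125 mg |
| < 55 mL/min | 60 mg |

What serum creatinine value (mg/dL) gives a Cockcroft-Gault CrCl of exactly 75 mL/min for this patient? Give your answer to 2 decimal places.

Standard dose requires CrCl ≥ 75 mL/min.
Set (140 − 60) × 65.4 / (72 × SCr) = 75
SCr = (140 − 60) × 65.4 / (72 × 75) = 0.969 mg/dL

0.97 mg/dL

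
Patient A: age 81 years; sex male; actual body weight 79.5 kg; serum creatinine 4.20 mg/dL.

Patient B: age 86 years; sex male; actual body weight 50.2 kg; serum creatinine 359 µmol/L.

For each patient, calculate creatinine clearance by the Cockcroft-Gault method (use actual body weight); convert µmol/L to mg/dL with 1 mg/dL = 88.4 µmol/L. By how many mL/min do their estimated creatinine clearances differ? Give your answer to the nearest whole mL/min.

Patient A: CrCl = (140 − 81) × 79.5 / (72 × 4.2) = 4690.5 / 302.40 ≈ 15.5 mL/min
Patient B: SCr = 359 / 88.4 = 4.061 mg/dL
Patient B: CrCl = (140 − 86) × 50.2 / (72 × 4.061) = 2710.8 / 292.39 ≈ 9.3 mL/min
|15.5 − 9.3| = 6.2 mL/min

6 mL/min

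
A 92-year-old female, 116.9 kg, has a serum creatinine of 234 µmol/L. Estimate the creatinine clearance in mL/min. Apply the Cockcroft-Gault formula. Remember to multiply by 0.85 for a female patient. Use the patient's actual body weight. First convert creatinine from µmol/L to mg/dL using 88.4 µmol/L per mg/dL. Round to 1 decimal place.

SCr = 234 / 88.4 = 2.647 mg/dL
CrCl = (140 − 92) × 116.9 / (72 × 2.647) × 0.85 = 5611.2 / 190.58 × 0.85 ≈ 25.0 mL/min

25.0 mL/min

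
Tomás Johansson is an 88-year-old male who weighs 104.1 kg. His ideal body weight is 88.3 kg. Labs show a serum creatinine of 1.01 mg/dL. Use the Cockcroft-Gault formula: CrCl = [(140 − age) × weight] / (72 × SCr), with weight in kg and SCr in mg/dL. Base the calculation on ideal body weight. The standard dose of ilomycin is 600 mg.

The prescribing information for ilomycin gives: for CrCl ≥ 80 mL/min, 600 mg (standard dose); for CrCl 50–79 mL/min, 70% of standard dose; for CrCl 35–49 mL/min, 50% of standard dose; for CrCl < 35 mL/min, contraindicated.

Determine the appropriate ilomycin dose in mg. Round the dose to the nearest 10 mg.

420 mg

CrCl = (140 − 88) × 88.3 / (72 × 1.01) = 4591.6 / 72.72 ≈ 63.1 mL/min
CrCl ≈ 63 mL/min → bracket 50–79 mL/min.
70% of 600 mg = 420 mg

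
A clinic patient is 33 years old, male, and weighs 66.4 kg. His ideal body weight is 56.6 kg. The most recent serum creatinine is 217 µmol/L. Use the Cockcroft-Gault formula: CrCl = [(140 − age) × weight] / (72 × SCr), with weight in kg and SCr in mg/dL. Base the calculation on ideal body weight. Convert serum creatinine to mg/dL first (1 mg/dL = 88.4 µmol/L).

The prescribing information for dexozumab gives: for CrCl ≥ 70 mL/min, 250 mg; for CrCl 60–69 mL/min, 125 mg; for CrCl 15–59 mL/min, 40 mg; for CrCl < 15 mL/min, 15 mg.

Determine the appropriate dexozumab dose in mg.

SCr = 217 / 88.4 = 2.455 mg/dL
CrCl = (140 − 33) × 56.6 / (72 × 2.455) = 6056.2 / 176.76 ≈ 34.3 mL/min
CrCl ≈ 34 mL/min → bracket 15–59 mL/min.
Dose for this bracket: 40 mg.

40 mg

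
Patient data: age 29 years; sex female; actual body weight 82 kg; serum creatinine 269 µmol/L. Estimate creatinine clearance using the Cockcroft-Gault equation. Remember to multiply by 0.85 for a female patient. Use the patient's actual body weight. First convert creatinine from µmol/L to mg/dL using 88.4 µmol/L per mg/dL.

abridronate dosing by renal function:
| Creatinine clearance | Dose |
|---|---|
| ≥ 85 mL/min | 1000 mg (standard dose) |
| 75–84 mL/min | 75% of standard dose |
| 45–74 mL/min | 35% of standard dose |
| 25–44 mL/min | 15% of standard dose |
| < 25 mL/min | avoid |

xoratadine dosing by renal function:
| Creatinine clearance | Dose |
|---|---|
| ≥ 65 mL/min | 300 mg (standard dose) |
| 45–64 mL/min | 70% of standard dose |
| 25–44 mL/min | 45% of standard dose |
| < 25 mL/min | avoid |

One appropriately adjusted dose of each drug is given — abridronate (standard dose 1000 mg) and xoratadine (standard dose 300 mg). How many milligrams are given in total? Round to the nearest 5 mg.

285 mg

SCr = 269 / 88.4 = 3.043 mg/dL
CrCl = (140 − 29) × 82 / (72 × 3.043) × 0.85 = 9102.0 / 219.10 × 0.85 ≈ 35.3 mL/min
CrCl ≈ 35 mL/min.
abridronate: 25–44 mL/min → 15% of 1000 mg = 150 mg.
xoratadine: 25–44 mL/min → 45% of 300 mg = 135 mg.
Total = 150 + 135 = 285 mg.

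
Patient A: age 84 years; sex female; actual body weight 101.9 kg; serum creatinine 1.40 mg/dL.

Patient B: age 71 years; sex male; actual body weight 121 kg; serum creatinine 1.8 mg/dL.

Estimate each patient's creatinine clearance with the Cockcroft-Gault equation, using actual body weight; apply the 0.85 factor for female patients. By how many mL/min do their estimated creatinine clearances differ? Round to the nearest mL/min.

16 mL/min

Patient A: CrCl = (140 − 84) × 101.9 / (72 × 1.4) × 0.85 = 5706.4 / 100.80 × 0.85 ≈ 48.1 mL/min
Patient B: CrCl = (140 − 71) × 121 / (72 × 1.8) = 8349.0 / 129.60 ≈ 64.4 mL/min
|48.1 − 64.4| = 16.3 mL/min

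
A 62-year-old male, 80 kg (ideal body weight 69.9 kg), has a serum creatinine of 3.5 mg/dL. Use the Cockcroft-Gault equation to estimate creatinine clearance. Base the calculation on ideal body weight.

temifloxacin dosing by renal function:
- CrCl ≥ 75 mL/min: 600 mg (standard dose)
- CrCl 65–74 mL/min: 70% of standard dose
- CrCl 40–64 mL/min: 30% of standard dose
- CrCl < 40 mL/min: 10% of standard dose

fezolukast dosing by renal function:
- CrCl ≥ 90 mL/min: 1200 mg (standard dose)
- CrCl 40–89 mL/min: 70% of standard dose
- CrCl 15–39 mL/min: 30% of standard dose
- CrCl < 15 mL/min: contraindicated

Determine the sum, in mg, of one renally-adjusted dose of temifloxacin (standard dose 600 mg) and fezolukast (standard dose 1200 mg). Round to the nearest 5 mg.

CrCl = (140 − 62) × 69.9 / (72 × 3.5) = 5452.2 / 252.00 ≈ 21.6 mL/min
CrCl ≈ 22 mL/min.
temifloxacin: < 40 mL/min → 10% of 600 mg = 60 mg.
fezolukast: 15–39 mL/min → 30% of 1200 mg = 360 mg.
Total = 60 + 360 = 420 mg.

420 mg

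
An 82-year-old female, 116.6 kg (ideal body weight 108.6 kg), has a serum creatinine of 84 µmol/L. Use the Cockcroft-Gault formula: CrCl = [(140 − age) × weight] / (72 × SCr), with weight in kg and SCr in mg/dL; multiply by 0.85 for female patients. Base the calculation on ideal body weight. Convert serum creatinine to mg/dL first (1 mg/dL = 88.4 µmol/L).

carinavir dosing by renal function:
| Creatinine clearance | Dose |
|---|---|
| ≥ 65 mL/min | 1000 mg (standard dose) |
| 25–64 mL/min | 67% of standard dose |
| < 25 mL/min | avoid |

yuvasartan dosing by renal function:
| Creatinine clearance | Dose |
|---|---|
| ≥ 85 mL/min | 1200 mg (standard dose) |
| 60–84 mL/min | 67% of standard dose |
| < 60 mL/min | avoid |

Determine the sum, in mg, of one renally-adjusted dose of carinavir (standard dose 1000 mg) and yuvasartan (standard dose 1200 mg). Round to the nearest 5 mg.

1805 mg

SCr = 84 / 88.4 = 0.95 mg/dL
CrCl = (140 − 82) × 108.6 / (72 × 0.95) × 0.85 = 6298.8 / 68.40 × 0.85 ≈ 78.3 mL/min
CrCl ≈ 78 mL/min.
carinavir: ≥ 65 mL/min → 100% of 1000 mg = 1000 mg.
yuvasartan: 60–84 mL/min → 67% of 1200 mg = 804 mg.
Total = 1000 + 804 = 1804 mg.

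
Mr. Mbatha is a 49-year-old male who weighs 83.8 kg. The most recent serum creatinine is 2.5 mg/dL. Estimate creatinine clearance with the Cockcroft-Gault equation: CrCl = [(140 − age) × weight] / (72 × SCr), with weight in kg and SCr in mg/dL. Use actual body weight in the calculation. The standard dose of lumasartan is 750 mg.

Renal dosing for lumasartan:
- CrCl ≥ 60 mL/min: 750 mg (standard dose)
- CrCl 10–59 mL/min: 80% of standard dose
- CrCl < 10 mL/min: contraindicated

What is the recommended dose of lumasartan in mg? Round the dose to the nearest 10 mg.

CrCl = (140 − 49) × 83.8 / (72 × 2.5) = 7625.8 / 180.00 ≈ 42.4 mL/min
CrCl ≈ 42 mL/min → bracket 10–59 mL/min.
80% of 750 mg = 600 mg

600 mg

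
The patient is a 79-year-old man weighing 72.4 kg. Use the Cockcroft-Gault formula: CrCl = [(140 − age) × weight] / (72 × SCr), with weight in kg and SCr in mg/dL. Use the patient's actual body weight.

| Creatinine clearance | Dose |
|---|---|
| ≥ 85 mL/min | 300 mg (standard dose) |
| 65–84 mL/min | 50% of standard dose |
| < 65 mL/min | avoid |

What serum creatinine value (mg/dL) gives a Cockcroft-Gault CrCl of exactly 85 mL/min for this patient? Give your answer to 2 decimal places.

0.72 mg/dL

Standard dose requires CrCl ≥ 85 mL/min.
Set (140 − 79) × 72.4 / (72 × SCr) = 85
SCr = (140 − 79) × 72.4 / (72 × 85) = 0.722 mg/dL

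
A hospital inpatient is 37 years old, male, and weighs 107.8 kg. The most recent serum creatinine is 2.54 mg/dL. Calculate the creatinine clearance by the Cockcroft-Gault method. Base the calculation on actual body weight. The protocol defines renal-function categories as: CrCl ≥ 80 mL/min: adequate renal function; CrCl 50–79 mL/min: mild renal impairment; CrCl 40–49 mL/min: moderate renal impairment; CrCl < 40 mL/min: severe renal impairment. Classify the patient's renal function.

mild renal impairment

CrCl = (140 − 37) × 107.8 / (72 × 2.54) = 11103.4 / 182.88 ≈ 60.7 mL/min
61 mL/min falls in the 'mild renal impairment' range.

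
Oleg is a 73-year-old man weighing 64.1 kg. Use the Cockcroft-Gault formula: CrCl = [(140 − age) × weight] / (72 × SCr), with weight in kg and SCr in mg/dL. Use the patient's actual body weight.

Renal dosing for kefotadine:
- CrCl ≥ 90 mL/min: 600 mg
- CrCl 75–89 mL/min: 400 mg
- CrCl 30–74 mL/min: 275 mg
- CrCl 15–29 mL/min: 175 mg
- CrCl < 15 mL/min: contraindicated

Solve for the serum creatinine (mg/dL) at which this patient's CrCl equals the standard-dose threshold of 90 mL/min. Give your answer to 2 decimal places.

Standard dose requires CrCl ≥ 90 mL/min.
Set (140 − 73) × 64.1 / (72 × SCr) = 90
SCr = (140 − 73) × 64.1 / (72 × 90) = 0.663 mg/dL

0.66 mg/dL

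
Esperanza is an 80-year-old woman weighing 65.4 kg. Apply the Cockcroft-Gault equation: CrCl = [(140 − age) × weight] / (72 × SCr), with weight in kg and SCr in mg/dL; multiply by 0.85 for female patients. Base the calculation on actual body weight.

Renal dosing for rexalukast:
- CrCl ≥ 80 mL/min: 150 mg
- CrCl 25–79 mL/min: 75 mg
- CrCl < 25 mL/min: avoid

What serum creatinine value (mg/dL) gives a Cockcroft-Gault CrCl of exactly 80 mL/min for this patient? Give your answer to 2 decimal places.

0.58 mg/dL

Standard dose requires CrCl ≥ 80 mL/min.
Set (140 − 80) × 65.4 × 0.85 / (72 × SCr) = 80
SCr = (140 − 80) × 65.4 × 0.85 / (72 × 80) = 0.579 mg/dL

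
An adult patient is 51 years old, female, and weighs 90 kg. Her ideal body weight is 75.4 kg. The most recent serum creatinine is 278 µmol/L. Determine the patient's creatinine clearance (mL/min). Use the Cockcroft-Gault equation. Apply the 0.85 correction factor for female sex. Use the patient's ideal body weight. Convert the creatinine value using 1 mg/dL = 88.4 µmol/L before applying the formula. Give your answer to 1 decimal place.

25.2 mL/min

SCr = 278 / 88.4 = 3.145 mg/dL
CrCl = (140 − 51) × 75.4 / (72 × 3.145) × 0.85 = 6710.6 / 226.44 × 0.85 ≈ 25.2 mL/min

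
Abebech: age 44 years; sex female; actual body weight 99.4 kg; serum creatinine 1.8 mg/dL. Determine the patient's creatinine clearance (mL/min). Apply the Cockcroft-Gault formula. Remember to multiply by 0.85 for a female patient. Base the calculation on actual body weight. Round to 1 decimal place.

CrCl = (140 − 44) × 99.4 / (72 × 1.8) × 0.85 = 9542.4 / 129.60 × 0.85 ≈ 62.6 mL/min

62.6 mL/min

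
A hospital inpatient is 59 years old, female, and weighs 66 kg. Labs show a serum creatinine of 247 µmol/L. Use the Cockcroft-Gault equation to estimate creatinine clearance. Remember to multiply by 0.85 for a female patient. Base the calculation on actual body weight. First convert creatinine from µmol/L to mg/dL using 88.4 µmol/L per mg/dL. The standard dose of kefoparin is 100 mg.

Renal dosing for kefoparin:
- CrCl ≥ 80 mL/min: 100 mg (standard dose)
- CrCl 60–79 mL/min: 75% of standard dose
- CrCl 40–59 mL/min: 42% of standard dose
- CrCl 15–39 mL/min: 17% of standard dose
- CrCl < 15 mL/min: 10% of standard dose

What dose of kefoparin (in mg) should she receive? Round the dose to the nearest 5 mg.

15 mg

SCr = 247 / 88.4 = 2.794 mg/dL
CrCl = (140 − 59) × 66 / (72 × 2.794) × 0.85 = 5346.0 / 201.17 × 0.85 ≈ 22.6 mL/min
CrCl ≈ 23 mL/min → bracket 15–39 mL/min.
17% of 100 mg = 17 mg → 15 mg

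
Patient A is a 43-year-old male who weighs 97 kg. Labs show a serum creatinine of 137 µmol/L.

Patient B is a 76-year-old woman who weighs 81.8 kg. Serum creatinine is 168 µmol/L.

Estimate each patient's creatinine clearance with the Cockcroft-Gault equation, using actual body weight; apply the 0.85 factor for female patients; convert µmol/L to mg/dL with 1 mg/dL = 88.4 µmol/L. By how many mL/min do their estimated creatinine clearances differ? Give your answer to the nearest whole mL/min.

Patient A: SCr = 137 / 88.4 = 1.55 mg/dL
Patient A: CrCl = (140 − 43) × 97 / (72 × 1.55) = 9409.0 / 111.60 ≈ 84.3 mL/min
Patient B: SCr = 168 / 88.4 = 1.9 mg/dL
Patient B: CrCl = (140 − 76) × 81.8 / (72 × 1.9) × 0.85 = 5235.2 / 136.80 × 0.85 ≈ 32.5 mL/min
|84.3 − 32.5| = 51.8 mL/min

52 mL/min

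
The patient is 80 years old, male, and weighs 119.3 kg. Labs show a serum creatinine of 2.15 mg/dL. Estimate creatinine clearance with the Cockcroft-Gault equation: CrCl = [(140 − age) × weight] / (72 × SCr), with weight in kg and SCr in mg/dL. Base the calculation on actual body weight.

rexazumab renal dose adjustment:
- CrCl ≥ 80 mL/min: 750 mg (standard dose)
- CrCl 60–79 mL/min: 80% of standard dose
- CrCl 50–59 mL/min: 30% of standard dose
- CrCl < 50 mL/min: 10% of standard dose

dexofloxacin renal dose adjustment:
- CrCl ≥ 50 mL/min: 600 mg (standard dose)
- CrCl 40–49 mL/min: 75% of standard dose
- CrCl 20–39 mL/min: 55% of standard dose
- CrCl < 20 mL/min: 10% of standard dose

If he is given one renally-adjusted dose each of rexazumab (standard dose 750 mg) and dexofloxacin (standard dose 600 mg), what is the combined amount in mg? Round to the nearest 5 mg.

CrCl = (140 − 80) × 119.3 / (72 × 2.15) = 7158.0 / 154.80 ≈ 46.2 mL/min
CrCl ≈ 46 mL/min.
rexazumab: < 50 mL/min → 10% of 750 mg = 75 mg.
dexofloxacin: 40–49 mL/min → 75% of 600 mg = 450 mg.
Total = 75 + 450 = 525 mg.

525 mg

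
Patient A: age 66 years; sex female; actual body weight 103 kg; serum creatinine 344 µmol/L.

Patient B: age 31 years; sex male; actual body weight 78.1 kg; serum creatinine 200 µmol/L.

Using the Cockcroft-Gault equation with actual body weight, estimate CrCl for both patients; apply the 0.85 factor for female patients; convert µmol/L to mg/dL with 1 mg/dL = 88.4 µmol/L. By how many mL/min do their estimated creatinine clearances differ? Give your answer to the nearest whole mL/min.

29 mL/min

Patient A: SCr = 344 / 88.4 = 3.891 mg/dL
Patient A: CrCl = (140 − 66) × 103 / (72 × 3.891) × 0.85 = 7622.0 / 280.15 × 0.85 ≈ 23.1 mL/min
Patient B: SCr = 200 / 88.4 = 2.262 mg/dL
Patient B: CrCl = (140 − 31) × 78.1 / (72 × 2.262) = 8512.9 / 162.86 ≈ 52.3 mL/min
|23.1 − 52.3| = 29.2 mL/min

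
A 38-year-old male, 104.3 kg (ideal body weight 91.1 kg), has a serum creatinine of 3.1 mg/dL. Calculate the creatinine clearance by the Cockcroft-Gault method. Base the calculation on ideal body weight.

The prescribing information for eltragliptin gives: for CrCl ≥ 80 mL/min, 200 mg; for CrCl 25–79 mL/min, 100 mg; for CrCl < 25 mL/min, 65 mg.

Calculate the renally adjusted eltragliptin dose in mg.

100 mg

CrCl = (140 − 38) × 91.1 / (72 × 3.1) = 9292.2 / 223.20 ≈ 41.6 mL/min
CrCl ≈ 42 mL/min → bracket 25–79 mL/min.
Dose for this bracket: 100 mg.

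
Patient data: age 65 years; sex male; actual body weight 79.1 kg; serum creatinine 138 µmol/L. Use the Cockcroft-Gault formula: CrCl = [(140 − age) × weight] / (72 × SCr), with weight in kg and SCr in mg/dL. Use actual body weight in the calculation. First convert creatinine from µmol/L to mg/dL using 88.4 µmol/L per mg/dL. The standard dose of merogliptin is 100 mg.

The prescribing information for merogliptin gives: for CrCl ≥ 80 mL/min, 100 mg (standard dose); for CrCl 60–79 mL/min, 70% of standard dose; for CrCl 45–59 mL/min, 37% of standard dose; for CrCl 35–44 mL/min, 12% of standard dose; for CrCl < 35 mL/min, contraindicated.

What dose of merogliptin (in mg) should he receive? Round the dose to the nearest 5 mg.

35 mg

SCr = 138 / 88.4 = 1.561 mg/dL
CrCl = (140 − 65) × 79.1 / (72 × 1.561) = 5932.5 / 112.39 ≈ 52.8 mL/min
CrCl ≈ 53 mL/min → bracket 45–59 mL/min.
37% of 100 mg = 37 mg → 35 mg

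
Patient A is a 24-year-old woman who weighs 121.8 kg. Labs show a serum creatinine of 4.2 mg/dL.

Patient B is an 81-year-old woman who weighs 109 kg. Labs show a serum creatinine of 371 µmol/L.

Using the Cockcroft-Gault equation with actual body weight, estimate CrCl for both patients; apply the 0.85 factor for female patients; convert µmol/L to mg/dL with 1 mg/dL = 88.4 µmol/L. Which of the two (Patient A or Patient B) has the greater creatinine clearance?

Patient A

Patient A: CrCl = (140 − 24) × 121.8 / (72 × 4.2) × 0.85 = 14128.8 / 302.40 × 0.85 ≈ 39.7 mL/min
Patient B: SCr = 371 / 88.4 = 4.197 mg/dL
Patient B: CrCl = (140 − 81) × 109 / (72 × 4.197) × 0.85 = 6431.0 / 302.18 × 0.85 ≈ 18.1 mL/min
39.7 vs 18.1 mL/min → Patient A is higher.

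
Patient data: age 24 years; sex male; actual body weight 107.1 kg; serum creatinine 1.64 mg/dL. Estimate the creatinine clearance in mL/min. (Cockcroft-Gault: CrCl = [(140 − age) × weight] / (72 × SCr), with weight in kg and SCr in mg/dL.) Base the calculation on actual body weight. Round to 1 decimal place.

CrCl = (140 − 24) × 107.1 / (72 × 1.64) = 12423.6 / 118.08 ≈ 105.2 mL/min

105.2 mL/min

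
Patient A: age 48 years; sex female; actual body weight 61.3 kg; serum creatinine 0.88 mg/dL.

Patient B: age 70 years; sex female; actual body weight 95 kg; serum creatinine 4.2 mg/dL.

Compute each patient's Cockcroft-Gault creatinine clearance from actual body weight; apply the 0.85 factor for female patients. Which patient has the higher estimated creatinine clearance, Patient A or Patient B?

Patient A

Patient A: CrCl = (140 − 48) × 61.3 / (72 × 0.88) × 0.85 = 5639.6 / 63.36 × 0.85 ≈ 75.7 mL/min
Patient B: CrCl = (140 − 70) × 95 / (72 × 4.2) × 0.85 = 6650.0 / 302.40 × 0.85 ≈ 18.7 mL/min
75.7 vs 18.7 mL/min → Patient A is higher.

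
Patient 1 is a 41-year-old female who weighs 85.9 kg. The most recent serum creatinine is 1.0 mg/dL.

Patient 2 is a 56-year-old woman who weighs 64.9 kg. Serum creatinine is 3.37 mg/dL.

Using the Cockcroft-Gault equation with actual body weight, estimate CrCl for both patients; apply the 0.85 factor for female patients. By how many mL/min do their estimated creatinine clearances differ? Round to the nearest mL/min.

81 mL/min

Patient 1: CrCl = (140 − 41) × 85.9 / (72 × 1) × 0.85 = 8504.1 / 72.00 × 0.85 ≈ 100.4 mL/min
Patient 2: CrCl = (140 − 56) × 64.9 / (72 × 3.37) × 0.85 = 5451.6 / 242.64 × 0.85 ≈ 19.1 mL/min
|100.4 − 19.1| = 81.3 mL/min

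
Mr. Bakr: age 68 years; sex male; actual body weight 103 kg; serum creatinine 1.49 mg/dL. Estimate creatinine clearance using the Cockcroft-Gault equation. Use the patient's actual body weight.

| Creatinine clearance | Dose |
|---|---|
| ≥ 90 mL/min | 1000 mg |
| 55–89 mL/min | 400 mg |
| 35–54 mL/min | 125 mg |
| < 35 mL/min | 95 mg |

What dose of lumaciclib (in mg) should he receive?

CrCl = (140 − 68) × 103 / (72 × 1.49) = 7416.0 / 107.28 ≈ 69.1 mL/min
CrCl ≈ 69 mL/min → bracket 55–89 mL/min.
Dose for this bracket: 400 mg.

400 mg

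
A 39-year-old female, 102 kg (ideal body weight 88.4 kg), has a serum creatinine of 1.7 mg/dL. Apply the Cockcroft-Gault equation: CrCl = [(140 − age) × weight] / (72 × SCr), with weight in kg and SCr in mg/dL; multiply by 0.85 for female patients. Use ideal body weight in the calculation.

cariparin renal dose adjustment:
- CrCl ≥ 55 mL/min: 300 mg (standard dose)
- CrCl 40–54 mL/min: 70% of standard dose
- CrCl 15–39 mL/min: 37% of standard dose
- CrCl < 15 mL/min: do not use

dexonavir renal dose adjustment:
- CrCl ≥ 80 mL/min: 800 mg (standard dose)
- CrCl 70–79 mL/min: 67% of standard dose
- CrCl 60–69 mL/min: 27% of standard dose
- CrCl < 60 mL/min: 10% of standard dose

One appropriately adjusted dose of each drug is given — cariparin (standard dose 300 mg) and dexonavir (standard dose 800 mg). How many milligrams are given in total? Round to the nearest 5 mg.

515 mg

CrCl = (140 − 39) × 88.4 / (72 × 1.7) × 0.85 = 8928.4 / 122.40 × 0.85 ≈ 62.0 mL/min
CrCl ≈ 62 mL/min.
cariparin: ≥ 55 mL/min → 100% of 300 mg = 300 mg.
dexonavir: 60–69 mL/min → 27% of 800 mg = 216 mg.
Total = 300 + 216 = 516 mg.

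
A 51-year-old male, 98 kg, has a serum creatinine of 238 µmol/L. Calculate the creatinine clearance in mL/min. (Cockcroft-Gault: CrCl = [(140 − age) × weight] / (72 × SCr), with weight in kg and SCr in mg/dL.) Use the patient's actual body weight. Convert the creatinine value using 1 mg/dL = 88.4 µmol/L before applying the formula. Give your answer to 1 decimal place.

SCr = 238 / 88.4 = 2.692 mg/dL
CrCl = (140 − 51) × 98 / (72 × 2.692) = 8722.0 / 193.82 ≈ 45.0 mL/min

45.0 mL/min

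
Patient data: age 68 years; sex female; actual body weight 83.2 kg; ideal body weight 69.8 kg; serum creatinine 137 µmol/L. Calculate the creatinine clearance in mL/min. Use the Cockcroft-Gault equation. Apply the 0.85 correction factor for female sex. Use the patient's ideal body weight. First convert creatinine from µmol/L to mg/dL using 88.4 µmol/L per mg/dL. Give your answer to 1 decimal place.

38.3 mL/min

SCr = 137 / 88.4 = 1.55 mg/dL
CrCl = (140 − 68) × 69.8 / (72 × 1.55) × 0.85 = 5025.6 / 111.60 × 0.85 ≈ 38.3 mL/min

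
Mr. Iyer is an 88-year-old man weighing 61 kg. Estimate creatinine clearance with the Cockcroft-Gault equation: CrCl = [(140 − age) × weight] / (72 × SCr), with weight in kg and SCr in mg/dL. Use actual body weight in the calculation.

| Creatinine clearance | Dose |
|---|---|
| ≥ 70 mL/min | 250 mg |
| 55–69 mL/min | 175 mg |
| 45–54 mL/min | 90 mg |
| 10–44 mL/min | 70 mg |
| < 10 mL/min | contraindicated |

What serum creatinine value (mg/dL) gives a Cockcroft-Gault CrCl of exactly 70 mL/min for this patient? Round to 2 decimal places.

0.63 mg/dL

Standard dose requires CrCl ≥ 70 mL/min.
Set (140 − 88) × 61 / (72 × SCr) = 70
SCr = (140 − 88) × 61 / (72 × 70) = 0.629 mg/dL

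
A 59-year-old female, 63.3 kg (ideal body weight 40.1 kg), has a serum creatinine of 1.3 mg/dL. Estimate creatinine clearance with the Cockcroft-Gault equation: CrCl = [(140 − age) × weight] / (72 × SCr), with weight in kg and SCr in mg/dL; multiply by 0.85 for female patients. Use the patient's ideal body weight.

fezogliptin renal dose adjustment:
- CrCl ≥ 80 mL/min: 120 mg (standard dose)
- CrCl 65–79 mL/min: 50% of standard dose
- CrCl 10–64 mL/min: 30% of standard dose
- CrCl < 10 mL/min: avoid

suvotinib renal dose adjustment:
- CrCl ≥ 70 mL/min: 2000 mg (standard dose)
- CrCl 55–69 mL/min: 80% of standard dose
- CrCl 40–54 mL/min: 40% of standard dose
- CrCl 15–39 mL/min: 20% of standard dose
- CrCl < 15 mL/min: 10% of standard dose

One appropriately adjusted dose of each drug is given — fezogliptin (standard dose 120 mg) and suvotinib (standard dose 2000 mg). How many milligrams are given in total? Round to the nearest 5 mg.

CrCl = (140 − 59) × 40.1 / (72 × 1.3) × 0.85 = 3248.1 / 93.60 × 0.85 ≈ 29.5 mL/min
CrCl ≈ 29 mL/min.
fezogliptin: 10–64 mL/min → 30% of 120 mg = 36 mg.
suvotinib: 15–39 mL/min → 20% of 2000 mg = 400 mg.
Total = 36 + 400 = 436 mg.

435 mg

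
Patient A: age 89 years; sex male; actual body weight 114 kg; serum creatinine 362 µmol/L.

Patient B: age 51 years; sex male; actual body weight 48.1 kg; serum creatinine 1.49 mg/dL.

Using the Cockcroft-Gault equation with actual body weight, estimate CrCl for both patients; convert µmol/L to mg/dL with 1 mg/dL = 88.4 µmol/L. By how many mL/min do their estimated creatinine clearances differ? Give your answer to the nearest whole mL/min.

20 mL/min

Patient A: SCr = 362 / 88.4 = 4.095 mg/dL
Patient A: CrCl = (140 − 89) × 114 / (72 × 4.095) = 5814.0 / 294.84 ≈ 19.7 mL/min
Patient B: CrCl = (140 − 51) × 48.1 / (72 × 1.49) = 4280.9 / 107.28 ≈ 39.9 mL/min
|19.7 − 39.9| = 20.2 mL/min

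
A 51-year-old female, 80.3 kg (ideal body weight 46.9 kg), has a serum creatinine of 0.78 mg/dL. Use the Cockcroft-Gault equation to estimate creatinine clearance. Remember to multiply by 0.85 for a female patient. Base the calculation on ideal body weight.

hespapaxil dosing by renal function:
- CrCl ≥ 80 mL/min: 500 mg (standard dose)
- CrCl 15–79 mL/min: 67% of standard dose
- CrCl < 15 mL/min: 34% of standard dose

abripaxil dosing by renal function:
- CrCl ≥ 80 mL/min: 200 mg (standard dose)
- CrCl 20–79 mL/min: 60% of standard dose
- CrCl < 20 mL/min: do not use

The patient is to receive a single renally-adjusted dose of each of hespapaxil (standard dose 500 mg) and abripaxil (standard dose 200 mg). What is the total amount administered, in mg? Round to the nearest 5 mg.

CrCl = (140 − 51) × 46.9 / (72 × 0.78) × 0.85 = 4174.1 / 56.16 × 0.85 ≈ 63.2 mL/min
CrCl ≈ 63 mL/min.
hespapaxil: 15–79 mL/min → 67% of 500 mg = 335 mg.
abripaxil: 20–79 mL/min → 60% of 200 mg = 120 mg.
Total = 335 + 120 = 455 mg.

455 mg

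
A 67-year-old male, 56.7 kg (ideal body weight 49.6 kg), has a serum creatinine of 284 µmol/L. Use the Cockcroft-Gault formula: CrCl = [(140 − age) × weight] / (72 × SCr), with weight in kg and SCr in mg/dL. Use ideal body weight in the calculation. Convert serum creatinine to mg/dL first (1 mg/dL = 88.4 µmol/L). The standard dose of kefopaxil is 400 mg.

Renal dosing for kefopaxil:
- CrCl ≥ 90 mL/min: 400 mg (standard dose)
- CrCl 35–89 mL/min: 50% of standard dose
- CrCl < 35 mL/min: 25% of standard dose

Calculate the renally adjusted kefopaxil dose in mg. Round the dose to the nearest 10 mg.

100 mg

SCr = 284 / 88.4 = 3.213 mg/dL
CrCl = (140 − 67) × 49.6 / (72 × 3.213) = 3620.8 / 231.34 ≈ 15.7 mL/min
CrCl ≈ 16 mL/min → bracket < 35 mL/min.
25% of 400 mg = 100 mg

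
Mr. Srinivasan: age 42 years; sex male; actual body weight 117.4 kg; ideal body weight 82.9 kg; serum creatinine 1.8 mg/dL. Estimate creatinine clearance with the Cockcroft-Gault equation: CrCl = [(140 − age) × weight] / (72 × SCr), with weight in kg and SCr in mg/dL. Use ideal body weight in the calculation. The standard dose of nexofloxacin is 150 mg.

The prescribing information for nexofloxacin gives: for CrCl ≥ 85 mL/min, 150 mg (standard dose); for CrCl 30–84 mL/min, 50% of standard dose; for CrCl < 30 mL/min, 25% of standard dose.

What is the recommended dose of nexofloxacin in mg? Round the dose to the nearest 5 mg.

75 mg

CrCl = (140 − 42) × 82.9 / (72 × 1.8) = 8124.2 / 129.60 ≈ 62.7 mL/min
CrCl ≈ 63 mL/min → bracket 30–84 mL/min.
50% of 150 mg = 75 mg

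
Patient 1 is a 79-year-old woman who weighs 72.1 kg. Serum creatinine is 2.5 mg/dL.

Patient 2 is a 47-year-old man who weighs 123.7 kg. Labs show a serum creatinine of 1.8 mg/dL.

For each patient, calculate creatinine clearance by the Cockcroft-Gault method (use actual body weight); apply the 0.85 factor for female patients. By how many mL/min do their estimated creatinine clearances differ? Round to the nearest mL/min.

68 mL/min

Patient 1: CrCl = (140 − 79) × 72.1 / (72 × 2.5) × 0.85 = 4398.1 / 180.00 × 0.85 ≈ 20.8 mL/min
Patient 2: CrCl = (140 − 47) × 123.7 / (72 × 1.8) = 11504.1 / 129.60 ≈ 88.8 mL/min
|20.8 − 88.8| = 68.0 mL/min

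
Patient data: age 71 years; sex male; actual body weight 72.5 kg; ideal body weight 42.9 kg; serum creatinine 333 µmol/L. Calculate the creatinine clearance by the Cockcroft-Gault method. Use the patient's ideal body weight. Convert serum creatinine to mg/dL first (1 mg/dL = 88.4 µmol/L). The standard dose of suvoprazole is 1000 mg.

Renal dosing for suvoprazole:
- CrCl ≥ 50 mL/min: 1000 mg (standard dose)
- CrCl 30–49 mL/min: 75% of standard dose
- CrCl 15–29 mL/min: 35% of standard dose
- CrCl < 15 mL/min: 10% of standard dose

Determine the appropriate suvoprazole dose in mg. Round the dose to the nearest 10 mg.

100 mg

SCr = 333 / 88.4 = 3.767 mg/dL
CrCl = (140 − 71) × 42.9 / (72 × 3.767) = 2960.1 / 271.22 ≈ 10.9 mL/min
CrCl ≈ 11 mL/min → bracket < 15 mL/min.
10% of 1000 mg = 100 mg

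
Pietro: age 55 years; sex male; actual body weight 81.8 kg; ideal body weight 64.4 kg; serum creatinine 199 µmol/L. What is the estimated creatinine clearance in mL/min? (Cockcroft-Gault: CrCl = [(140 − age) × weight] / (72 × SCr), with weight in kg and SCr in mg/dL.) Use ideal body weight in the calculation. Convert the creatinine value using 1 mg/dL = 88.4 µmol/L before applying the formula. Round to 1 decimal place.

SCr = 199 / 88.4 = 2.251 mg/dL
CrCl = (140 − 55) × 64.4 / (72 × 2.251) = 5474.0 / 162.07 ≈ 33.8 mL/min

33.8 mL/min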